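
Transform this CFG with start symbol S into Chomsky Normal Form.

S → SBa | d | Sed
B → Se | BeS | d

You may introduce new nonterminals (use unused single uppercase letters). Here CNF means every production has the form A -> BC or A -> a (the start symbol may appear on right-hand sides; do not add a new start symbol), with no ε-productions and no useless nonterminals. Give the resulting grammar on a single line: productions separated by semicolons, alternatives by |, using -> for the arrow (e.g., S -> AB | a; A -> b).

S -> d | SF | SG; A -> e; B -> d | BE | SA; C -> a; D -> d; E -> AS; F -> AD; G -> BC

No ε-productions.
No unit productions to eliminate.
TERM: introduce C -> a, D -> d, A -> e and substitute in every rule of length ≥2.
BIN: B -> BAS becomes B -> BE, E -> AS; S -> SAD becomes S -> SF, F -> AD; S -> SBC becomes S -> SG, G -> BC.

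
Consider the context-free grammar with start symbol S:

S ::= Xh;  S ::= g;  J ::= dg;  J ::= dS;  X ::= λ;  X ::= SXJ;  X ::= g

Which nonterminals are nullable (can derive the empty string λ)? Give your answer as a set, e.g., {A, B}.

Directly nullable (have an ε-rule): {X}.
Not nullable: J, S — each has a terminal in every rule's right-hand side or depends on a non-nullable symbol.

{X}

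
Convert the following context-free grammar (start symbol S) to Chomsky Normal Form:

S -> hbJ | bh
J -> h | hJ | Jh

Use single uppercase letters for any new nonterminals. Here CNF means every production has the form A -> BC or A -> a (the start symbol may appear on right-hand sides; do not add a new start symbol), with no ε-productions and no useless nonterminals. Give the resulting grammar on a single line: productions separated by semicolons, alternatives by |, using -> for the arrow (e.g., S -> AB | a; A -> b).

No ε-productions.
No unit productions to eliminate.
TERM: introduce B -> b, A -> h and substitute in every rule of length ≥2.
BIN: S -> ABJ becomes S -> AC, C -> BJ.

S -> AC | BA; A -> h; B -> b; C -> BJ; J -> h | AJ | JA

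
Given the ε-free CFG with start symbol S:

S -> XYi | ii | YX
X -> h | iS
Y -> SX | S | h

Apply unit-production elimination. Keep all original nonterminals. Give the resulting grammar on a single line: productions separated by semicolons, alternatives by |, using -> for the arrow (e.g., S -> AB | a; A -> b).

S -> YX | ii | XYi; X -> h | iS; Y -> h | SX | YX | ii | XYi

Unit productions: Y->S.
Unit pairs (A ⇒* B via units): (Y,S).
S: inherits non-unit rules of {S} → XYi | YX | ii.
X: inherits non-unit rules of {X} → h | iS.
Y: inherits non-unit rules of {S, Y} → SX | XYi | YX | h | ii.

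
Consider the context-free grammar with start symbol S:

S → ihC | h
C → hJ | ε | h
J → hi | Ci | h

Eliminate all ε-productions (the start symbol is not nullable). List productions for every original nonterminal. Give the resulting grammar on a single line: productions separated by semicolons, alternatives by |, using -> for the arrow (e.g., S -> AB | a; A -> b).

Nullable set: {C}.
S -> ihC: C nullable, giving ih | ihC.
Drop C -> ε.
J -> Ci: C nullable, giving Ci | i.
Unchanged (no nullable symbols): S -> h; C -> h; C -> hJ; J -> h; J -> hi.

S -> h | ih | ihC; C -> h | hJ; J -> h | i | Ci | hi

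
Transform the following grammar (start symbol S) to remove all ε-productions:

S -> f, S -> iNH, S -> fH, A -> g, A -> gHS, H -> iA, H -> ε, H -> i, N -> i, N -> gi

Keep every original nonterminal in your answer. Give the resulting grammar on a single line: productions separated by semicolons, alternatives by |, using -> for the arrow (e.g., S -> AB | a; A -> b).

S -> f | fH | iN | iNH; A -> g | gS | gHS; H -> i | iA; N -> i | gi

Nullable set: {H}.
S -> fH: H nullable, giving f | fH.
S -> iNH: H nullable, giving iN | iNH.
A -> gHS: H nullable, giving gHS | gS.
Drop H -> ε.
Unchanged (no nullable symbols): S -> f; A -> g; H -> i; H -> iA; N -> gi; N -> i.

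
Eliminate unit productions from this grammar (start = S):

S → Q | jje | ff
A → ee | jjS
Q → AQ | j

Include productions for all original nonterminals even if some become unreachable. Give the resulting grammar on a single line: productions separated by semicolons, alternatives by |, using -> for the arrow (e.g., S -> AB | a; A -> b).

Unit productions: S->Q.
Unit pairs (A ⇒* B via units): (S,Q).
S: inherits non-unit rules of {Q, S} → AQ | ff | j | jje.
A: inherits non-unit rules of {A} → ee | jjS.
Q: inherits non-unit rules of {Q} → AQ | j.

S -> j | AQ | ff | jje; A -> ee | jjS; Q -> j | AQ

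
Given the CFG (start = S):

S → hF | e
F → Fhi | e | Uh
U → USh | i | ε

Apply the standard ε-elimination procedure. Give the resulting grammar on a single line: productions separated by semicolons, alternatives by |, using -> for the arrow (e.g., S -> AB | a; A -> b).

S -> e | hF; F -> e | h | Uh | Fhi; U -> i | Sh | USh

Nullable set: {U}.
F -> Uh: U nullable, giving Uh | h.
Drop U -> ε.
U -> USh: U nullable, giving Sh | USh.
Unchanged (no nullable symbols): S -> e; S -> hF; F -> Fhi; F -> e; U -> i.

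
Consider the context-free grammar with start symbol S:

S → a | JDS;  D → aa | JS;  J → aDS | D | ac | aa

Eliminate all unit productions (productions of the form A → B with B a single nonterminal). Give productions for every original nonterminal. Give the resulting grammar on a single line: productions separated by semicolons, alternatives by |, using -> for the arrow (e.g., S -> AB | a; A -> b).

S -> a | JDS; D -> JS | aa; J -> JS | aa | ac | aDS

Unit productions: J->D.
Unit pairs (A ⇒* B via units): (J,D).
S: inherits non-unit rules of {S} → JDS | a.
D: inherits non-unit rules of {D} → JS | aa.
J: inherits non-unit rules of {D, J} → JS | aDS | aa | ac.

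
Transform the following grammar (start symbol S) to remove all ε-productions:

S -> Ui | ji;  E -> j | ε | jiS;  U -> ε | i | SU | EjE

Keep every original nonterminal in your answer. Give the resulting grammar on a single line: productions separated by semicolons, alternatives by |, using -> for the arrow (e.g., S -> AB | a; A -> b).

Nullable set: {E, U}.
S -> Ui: U nullable, giving Ui | i.
Drop E -> ε.
Drop U -> ε.
U -> EjE: E, E nullable, giving Ej | EjE | j | jE.
U -> SU: U nullable, giving S | SU.
Unchanged (no nullable symbols): S -> ji; E -> j; E -> jiS; U -> i.

S -> i | Ui | ji; E -> j | jiS; U -> S | i | j | Ej | SU | jE | EjE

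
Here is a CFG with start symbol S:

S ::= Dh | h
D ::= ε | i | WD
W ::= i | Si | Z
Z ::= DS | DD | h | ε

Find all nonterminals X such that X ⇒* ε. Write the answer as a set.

Directly nullable (have an ε-rule): {D, Z}.
W is nullable via W -> Z (every symbol on the right is already known nullable).
Not nullable: S — each has a terminal in every rule's right-hand side or depends on a non-nullable symbol.

{D, W, Z}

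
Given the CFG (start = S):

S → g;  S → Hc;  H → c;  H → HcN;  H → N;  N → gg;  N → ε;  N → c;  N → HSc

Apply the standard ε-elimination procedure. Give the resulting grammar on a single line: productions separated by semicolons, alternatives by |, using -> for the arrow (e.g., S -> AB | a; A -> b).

S -> c | g | Hc; H -> N | c | Hc | cN | HcN; N -> c | Sc | gg | HSc

Nullable set: {H, N}.
S -> Hc: H nullable, giving Hc | c.
H -> HcN: H, N nullable, giving Hc | HcN | c | cN.
H -> N: N nullable, giving N.
Drop N -> ε.
N -> HSc: H nullable, giving HSc | Sc.
Unchanged (no nullable symbols): S -> g; H -> c; N -> c; N -> gg.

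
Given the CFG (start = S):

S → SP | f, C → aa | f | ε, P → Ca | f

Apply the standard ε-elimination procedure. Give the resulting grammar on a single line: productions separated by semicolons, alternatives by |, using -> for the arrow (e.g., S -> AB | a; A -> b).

Nullable set: {C}.
Drop C -> ε.
P -> Ca: C nullable, giving Ca | a.
Unchanged (no nullable symbols): S -> SP; S -> f; C -> aa; C -> f; P -> f.

S -> f | SP; C -> f | aa; P -> a | f | Ca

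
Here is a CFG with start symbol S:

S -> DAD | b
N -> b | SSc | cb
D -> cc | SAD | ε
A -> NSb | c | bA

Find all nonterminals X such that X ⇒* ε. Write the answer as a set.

{D}

Directly nullable (have an ε-rule): {D}.
Not nullable: A, N, S — each has a terminal in every rule's right-hand side or depends on a non-nullable symbol.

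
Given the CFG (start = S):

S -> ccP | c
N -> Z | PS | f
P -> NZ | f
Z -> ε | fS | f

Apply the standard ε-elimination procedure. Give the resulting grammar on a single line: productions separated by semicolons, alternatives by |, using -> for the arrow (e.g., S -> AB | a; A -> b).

Nullable set: {N, P, Z}.
S -> ccP: P nullable, giving cc | ccP.
N -> PS: P nullable, giving PS | S.
N -> Z: Z nullable, giving Z.
P -> NZ: N, Z nullable, giving N | NZ | Z.
Drop Z -> ε.
Unchanged (no nullable symbols): S -> c; N -> f; P -> f; Z -> f; Z -> fS.

S -> c | cc | ccP; N -> S | Z | f | PS; P -> N | Z | f | NZ; Z -> f | fS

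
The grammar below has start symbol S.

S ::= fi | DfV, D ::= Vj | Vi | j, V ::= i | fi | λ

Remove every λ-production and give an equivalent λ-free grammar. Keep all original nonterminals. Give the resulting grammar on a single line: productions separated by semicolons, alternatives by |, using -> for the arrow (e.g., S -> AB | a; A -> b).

S -> Df | fi | DfV; D -> i | j | Vi | Vj; V -> i | fi

Nullable set: {V}.
S -> DfV: V nullable, giving Df | DfV.
D -> Vi: V nullable, giving Vi | i.
D -> Vj: V nullable, giving Vj | j.
Drop V -> λ.
Unchanged (no nullable symbols): S -> fi; D -> j; V -> fi; V -> i.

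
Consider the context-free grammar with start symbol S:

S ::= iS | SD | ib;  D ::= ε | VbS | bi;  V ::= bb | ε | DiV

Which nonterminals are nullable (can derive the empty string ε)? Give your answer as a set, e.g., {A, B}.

Directly nullable (have an ε-rule): {D, V}.
Not nullable: S — each has a terminal in every rule's right-hand side or depends on a non-nullable symbol.

{D, V}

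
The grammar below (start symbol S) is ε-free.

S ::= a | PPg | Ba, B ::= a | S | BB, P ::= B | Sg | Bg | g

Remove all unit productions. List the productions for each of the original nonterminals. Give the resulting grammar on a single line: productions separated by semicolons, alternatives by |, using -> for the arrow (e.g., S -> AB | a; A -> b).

S -> a | Ba | PPg; B -> a | BB | Ba | PPg; P -> a | g | BB | Ba | Bg | Sg | PPg

Unit productions: B->S, P->B.
Unit pairs (A ⇒* B via units): (B,S), (P,B), (P,S).
S: inherits non-unit rules of {S} → Ba | PPg | a.
B: inherits non-unit rules of {B, S} → BB | Ba | PPg | a.
P: inherits non-unit rules of {B, P, S} → BB | Ba | Bg | PPg | Sg | a | g.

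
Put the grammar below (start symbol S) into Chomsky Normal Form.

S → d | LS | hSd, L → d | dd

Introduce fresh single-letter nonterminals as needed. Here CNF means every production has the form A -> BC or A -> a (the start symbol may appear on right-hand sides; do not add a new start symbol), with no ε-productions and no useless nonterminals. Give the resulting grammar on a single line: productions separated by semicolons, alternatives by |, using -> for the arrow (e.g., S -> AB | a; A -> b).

No ε-productions.
No unit productions to eliminate.
TERM: introduce A -> d, B -> h and substitute in every rule of length ≥2.
BIN: S -> BSA becomes S -> BC, C -> SA.

S -> d | BC | LS; A -> d; B -> h; C -> SA; L -> d | AA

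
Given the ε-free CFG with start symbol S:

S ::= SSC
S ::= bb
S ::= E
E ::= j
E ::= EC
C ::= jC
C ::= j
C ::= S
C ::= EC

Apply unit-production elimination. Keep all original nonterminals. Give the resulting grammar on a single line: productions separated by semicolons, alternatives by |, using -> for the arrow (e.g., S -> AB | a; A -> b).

S -> j | EC | bb | SSC; C -> j | EC | bb | jC | SSC; E -> j | EC

Unit productions: C->S, S->E.
Unit pairs (A ⇒* B via units): (C,E), (C,S), (S,E).
S: inherits non-unit rules of {E, S} → EC | SSC | bb | j.
C: inherits non-unit rules of {C, E, S} → EC | SSC | bb | j | jC.
E: inherits non-unit rules of {E} → EC | j.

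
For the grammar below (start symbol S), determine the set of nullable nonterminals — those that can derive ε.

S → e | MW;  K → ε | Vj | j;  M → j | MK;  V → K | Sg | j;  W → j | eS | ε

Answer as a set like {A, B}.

{K, V, W}

Directly nullable (have an ε-rule): {K, W}.
V is nullable via V -> K (every symbol on the right is already known nullable).
Not nullable: M, S — each has a terminal in every rule's right-hand side or depends on a non-nullable symbol.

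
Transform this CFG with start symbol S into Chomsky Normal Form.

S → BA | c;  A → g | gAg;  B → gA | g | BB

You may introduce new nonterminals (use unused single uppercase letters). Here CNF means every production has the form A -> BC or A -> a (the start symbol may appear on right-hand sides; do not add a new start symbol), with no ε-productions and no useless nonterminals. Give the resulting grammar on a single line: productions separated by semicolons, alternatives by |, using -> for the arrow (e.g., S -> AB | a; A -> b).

No ε-productions.
No unit productions to eliminate.
TERM: introduce C -> g and substitute in every rule of length ≥2.
BIN: A -> CAC becomes A -> CD, D -> AC.

S -> c | BA; A -> g | CD; B -> g | BB | CA; C -> g; D -> AC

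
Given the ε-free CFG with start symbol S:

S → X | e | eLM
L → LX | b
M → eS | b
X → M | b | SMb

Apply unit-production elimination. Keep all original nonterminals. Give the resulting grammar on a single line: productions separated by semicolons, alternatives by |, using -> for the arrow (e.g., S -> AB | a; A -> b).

S -> b | e | eS | SMb | eLM; L -> b | LX; M -> b | eS; X -> b | eS | SMb

Unit productions: S->X, X->M.
Unit pairs (A ⇒* B via units): (S,M), (S,X), (X,M).
S: inherits non-unit rules of {M, S, X} → SMb | b | e | eLM | eS.
L: inherits non-unit rules of {L} → LX | b.
M: inherits non-unit rules of {M} → b | eS.
X: inherits non-unit rules of {M, X} → SMb | b | eS.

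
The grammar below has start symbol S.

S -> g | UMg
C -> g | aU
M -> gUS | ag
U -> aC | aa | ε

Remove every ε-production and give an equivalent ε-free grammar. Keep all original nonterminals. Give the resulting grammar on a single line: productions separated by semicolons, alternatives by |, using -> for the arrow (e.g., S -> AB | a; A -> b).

S -> g | Mg | UMg; C -> a | g | aU; M -> ag | gS | gUS; U -> aC | aa

Nullable set: {U}.
S -> UMg: U nullable, giving Mg | UMg.
C -> aU: U nullable, giving a | aU.
M -> gUS: U nullable, giving gS | gUS.
Drop U -> ε.
Unchanged (no nullable symbols): S -> g; C -> g; M -> ag; U -> aC; U -> aa.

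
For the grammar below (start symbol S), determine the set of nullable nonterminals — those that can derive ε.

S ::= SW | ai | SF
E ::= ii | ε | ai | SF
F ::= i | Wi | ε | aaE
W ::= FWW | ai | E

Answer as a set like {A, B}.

Directly nullable (have an ε-rule): {E, F}.
W is nullable via W -> E (every symbol on the right is already known nullable).
Not nullable: S — each has a terminal in every rule's right-hand side or depends on a non-nullable symbol.

{E, F, W}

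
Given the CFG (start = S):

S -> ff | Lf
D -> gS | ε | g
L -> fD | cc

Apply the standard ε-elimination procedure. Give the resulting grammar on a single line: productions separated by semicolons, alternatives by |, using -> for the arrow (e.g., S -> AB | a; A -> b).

S -> Lf | ff; D -> g | gS; L -> f | cc | fD

Nullable set: {D}.
Drop D -> ε.
L -> fD: D nullable, giving f | fD.
Unchanged (no nullable symbols): S -> Lf; S -> ff; D -> g; D -> gS; L -> cc.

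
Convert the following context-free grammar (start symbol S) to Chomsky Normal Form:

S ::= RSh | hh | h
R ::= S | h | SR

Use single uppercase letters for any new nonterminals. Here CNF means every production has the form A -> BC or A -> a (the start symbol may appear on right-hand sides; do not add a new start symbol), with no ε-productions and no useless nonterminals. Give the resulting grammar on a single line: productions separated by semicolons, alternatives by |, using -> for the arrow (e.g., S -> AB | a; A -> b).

No ε-productions.
After unit-elimination: S -> h | hh | RSh; R -> h | SR | hh | RSh.
TERM: introduce A -> h and substitute in every rule of length ≥2.
BIN: R -> RSA becomes R -> RB, B -> SA; S -> RSA becomes S -> RC, C -> SA.

S -> h | AA | RC; A -> h; B -> SA; C -> SA; R -> h | AA | RB | SR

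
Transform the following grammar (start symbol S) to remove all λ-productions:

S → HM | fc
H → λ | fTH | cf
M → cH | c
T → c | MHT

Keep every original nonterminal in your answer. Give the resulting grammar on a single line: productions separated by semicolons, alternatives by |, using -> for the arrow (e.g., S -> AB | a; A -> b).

S -> M | HM | fc; H -> cf | fT | fTH; M -> c | cH; T -> c | MT | MHT

Nullable set: {H}.
S -> HM: H nullable, giving HM | M.
Drop H -> λ.
H -> fTH: H nullable, giving fT | fTH.
M -> cH: H nullable, giving c | cH.
T -> MHT: H nullable, giving MHT | MT.
Unchanged (no nullable symbols): S -> fc; H -> cf; M -> c; T -> c.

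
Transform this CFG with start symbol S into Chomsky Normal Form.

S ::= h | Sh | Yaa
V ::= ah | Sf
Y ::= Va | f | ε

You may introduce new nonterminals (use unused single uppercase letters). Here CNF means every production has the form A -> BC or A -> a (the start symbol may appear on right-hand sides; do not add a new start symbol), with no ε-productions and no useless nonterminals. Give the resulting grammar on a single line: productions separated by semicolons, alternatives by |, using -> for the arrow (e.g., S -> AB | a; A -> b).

Nullable: {Y}; after ε-elimination: S -> h | Sh | aa | Yaa; V -> Sf | ah; Y -> f | Va.
No unit productions to eliminate.
TERM: introduce B -> a, C -> f, A -> h and substitute in every rule of length ≥2.
BIN: S -> YBB becomes S -> YD, D -> BB.

S -> h | BB | SA | YD; A -> h; B -> a; C -> f; D -> BB; V -> BA | SC; Y -> f | VB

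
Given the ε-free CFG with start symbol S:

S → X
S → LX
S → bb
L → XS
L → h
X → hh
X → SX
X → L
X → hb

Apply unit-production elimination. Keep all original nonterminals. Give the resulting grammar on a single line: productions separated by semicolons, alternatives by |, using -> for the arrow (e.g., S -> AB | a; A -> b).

S -> h | LX | SX | XS | bb | hb | hh; L -> h | XS; X -> h | SX | XS | hb | hh

Unit productions: S->X, X->L.
Unit pairs (A ⇒* B via units): (S,L), (S,X), (X,L).
S: inherits non-unit rules of {L, S, X} → LX | SX | XS | bb | h | hb | hh.
L: inherits non-unit rules of {L} → XS | h.
X: inherits non-unit rules of {L, X} → SX | XS | h | hb | hh.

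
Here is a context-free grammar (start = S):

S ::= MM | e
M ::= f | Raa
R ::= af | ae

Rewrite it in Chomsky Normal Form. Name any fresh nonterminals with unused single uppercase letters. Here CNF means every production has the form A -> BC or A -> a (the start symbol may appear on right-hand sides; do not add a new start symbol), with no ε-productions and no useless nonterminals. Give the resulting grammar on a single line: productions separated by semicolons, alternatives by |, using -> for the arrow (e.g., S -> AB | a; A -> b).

No ε-productions.
No unit productions to eliminate.
TERM: introduce A -> a, B -> e, C -> f and substitute in every rule of length ≥2.
BIN: M -> RAA becomes M -> RD, D -> AA.

S -> e | MM; A -> a; B -> e; C -> f; D -> AA; M -> f | RD; R -> AB | AC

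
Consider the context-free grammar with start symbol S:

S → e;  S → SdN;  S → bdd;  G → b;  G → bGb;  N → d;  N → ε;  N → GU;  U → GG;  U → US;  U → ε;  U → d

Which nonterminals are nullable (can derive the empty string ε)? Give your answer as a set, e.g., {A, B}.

{N, U}

Directly nullable (have an ε-rule): {N, U}.
Not nullable: G, S — each has a terminal in every rule's right-hand side or depends on a non-nullable symbol.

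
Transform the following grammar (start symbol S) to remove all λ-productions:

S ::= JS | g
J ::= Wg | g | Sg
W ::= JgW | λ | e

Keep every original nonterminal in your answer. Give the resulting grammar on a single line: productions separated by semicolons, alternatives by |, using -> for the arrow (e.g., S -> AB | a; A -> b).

Nullable set: {W}.
J -> Wg: W nullable, giving Wg | g.
Drop W -> λ.
W -> JgW: W nullable, giving Jg | JgW.
Unchanged (no nullable symbols): S -> JS; S -> g; J -> Sg; J -> g; W -> e.

S -> g | JS; J -> g | Sg | Wg; W -> e | Jg | JgW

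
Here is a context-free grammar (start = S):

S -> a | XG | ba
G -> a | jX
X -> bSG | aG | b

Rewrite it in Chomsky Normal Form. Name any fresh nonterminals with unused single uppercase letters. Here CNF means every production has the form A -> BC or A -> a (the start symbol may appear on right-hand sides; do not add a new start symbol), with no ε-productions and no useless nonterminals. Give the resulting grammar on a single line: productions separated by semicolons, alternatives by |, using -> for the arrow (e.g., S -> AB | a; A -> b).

No ε-productions.
No unit productions to eliminate.
TERM: introduce C -> a, B -> b, A -> j and substitute in every rule of length ≥2.
BIN: X -> BSG becomes X -> BD, D -> SG.

S -> a | BC | XG; A -> j; B -> b; C -> a; D -> SG; G -> a | AX; X -> b | BD | CG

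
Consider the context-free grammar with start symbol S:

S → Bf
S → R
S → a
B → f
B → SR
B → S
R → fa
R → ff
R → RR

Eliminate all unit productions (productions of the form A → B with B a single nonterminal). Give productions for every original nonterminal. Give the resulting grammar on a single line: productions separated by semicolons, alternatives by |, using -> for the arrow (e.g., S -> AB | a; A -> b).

Unit productions: B->S, S->R.
Unit pairs (A ⇒* B via units): (B,R), (B,S), (S,R).
S: inherits non-unit rules of {R, S} → Bf | RR | a | fa | ff.
B: inherits non-unit rules of {B, R, S} → Bf | RR | SR | a | f | fa | ff.
R: inherits non-unit rules of {R} → RR | fa | ff.

S -> a | Bf | RR | fa | ff; B -> a | f | Bf | RR | SR | fa | ff; R -> RR | fa | ff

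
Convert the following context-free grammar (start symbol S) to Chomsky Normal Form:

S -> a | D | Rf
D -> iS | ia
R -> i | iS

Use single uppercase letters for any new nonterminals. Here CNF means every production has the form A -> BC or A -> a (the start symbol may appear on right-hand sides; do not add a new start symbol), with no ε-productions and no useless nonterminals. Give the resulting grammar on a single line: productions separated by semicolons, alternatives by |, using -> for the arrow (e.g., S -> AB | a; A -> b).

No ε-productions.
After unit-elimination: S -> a | Rf | iS | ia; D -> iS | ia; R -> i | iS.
TERM: introduce B -> a, C -> f, A -> i and substitute in every rule of length ≥2.
Drop unreachable/unproductive: D.

S -> a | AB | AS | RC; A -> i; B -> a; C -> f; R -> i | AS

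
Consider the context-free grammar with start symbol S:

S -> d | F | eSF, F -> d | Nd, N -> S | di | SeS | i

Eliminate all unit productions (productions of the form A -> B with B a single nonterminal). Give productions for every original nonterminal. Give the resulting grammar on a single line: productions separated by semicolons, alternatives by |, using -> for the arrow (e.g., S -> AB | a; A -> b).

Unit productions: N->S, S->F.
Unit pairs (A ⇒* B via units): (N,F), (N,S), (S,F).
S: inherits non-unit rules of {F, S} → Nd | d | eSF.
F: inherits non-unit rules of {F} → Nd | d.
N: inherits non-unit rules of {F, N, S} → Nd | SeS | d | di | eSF | i.

S -> d | Nd | eSF; F -> d | Nd; N -> d | i | Nd | di | SeS | eSF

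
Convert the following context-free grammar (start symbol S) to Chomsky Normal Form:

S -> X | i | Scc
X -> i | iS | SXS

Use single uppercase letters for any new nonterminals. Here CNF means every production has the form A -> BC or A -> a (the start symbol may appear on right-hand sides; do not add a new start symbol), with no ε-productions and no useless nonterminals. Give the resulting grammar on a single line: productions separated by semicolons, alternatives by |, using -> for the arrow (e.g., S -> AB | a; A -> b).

No ε-productions.
After unit-elimination: S -> i | iS | SXS | Scc; X -> i | iS | SXS.
TERM: introduce A -> c, B -> i and substitute in every rule of length ≥2.
BIN: S -> SAA becomes S -> SC, C -> AA; S -> SXS becomes S -> SD, D -> XS; X -> SXS becomes X -> SE, E -> XS.

S -> i | BS | SC | SD; A -> c; B -> i; C -> AA; D -> XS; E -> XS; X -> i | BS | SE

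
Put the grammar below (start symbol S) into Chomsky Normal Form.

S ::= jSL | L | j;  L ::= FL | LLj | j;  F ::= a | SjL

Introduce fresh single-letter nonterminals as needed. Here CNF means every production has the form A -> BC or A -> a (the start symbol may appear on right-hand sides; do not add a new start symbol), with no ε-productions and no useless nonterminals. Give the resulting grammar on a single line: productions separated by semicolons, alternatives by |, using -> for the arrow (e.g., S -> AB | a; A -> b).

No ε-productions.
After unit-elimination: S -> j | FL | LLj | jSL; F -> a | SjL; L -> j | FL | LLj.
TERM: introduce A -> j and substitute in every rule of length ≥2.
BIN: F -> SAL becomes F -> SB, B -> AL; L -> LLA becomes L -> LC, C -> LA; S -> ASL becomes S -> AD, D -> SL; S -> LLA becomes S -> LE, E -> LA.

S -> j | AD | FL | LE; A -> j; B -> AL; C -> LA; D -> SL; E -> LA; F -> a | SB; L -> j | FL | LC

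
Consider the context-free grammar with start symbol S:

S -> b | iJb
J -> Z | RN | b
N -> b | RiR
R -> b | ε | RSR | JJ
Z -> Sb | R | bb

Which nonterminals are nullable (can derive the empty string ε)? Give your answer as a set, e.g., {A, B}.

{J, R, Z}

Directly nullable (have an ε-rule): {R}.
Z is nullable via Z -> R (every symbol on the right is already known nullable).
J is nullable via J -> Z (every symbol on the right is already known nullable).
Not nullable: N, S — each has a terminal in every rule's right-hand side or depends on a non-nullable symbol.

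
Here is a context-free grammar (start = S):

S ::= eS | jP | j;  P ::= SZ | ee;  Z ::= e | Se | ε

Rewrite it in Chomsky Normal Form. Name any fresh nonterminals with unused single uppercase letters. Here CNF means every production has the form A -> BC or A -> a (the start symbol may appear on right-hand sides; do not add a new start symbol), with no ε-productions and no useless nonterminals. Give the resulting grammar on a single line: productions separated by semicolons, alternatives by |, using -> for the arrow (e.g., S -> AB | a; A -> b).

S -> j | AS | BP; A -> e; B -> j; P -> j | AA | AS | BP | SZ; Z -> e | SA

Nullable: {Z}; after ε-elimination: S -> j | eS | jP; P -> S | SZ | ee; Z -> e | Se.
After unit-elimination: S -> j | eS | jP; P -> j | SZ | eS | ee | jP; Z -> e | Se.
TERM: introduce A -> e, B -> j and substitute in every rule of length ≥2.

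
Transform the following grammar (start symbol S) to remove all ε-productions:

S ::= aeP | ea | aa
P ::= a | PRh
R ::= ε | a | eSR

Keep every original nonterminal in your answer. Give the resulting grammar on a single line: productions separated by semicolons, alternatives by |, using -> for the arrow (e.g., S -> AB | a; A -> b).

S -> aa | ea | aeP; P -> a | Ph | PRh; R -> a | eS | eSR

Nullable set: {R}.
P -> PRh: R nullable, giving PRh | Ph.
Drop R -> ε.
R -> eSR: R nullable, giving eS | eSR.
Unchanged (no nullable symbols): S -> aa; S -> aeP; S -> ea; P -> a; R -> a.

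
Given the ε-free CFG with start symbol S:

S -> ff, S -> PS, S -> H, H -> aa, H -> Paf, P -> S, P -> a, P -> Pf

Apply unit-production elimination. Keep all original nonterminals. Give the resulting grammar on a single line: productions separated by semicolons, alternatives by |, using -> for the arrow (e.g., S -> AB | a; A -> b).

Unit productions: P->S, S->H.
Unit pairs (A ⇒* B via units): (P,H), (P,S), (S,H).
S: inherits non-unit rules of {H, S} → PS | Paf | aa | ff.
H: inherits non-unit rules of {H} → Paf | aa.
P: inherits non-unit rules of {H, P, S} → PS | Paf | Pf | a | aa | ff.

S -> PS | aa | ff | Paf; H -> aa | Paf; P -> a | PS | Pf | aa | ff | Paf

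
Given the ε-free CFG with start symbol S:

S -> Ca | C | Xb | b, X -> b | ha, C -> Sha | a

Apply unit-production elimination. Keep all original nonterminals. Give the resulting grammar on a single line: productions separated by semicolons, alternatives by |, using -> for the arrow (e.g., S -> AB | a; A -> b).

S -> a | b | Ca | Xb | Sha; C -> a | Sha; X -> b | ha

Unit productions: S->C.
Unit pairs (A ⇒* B via units): (S,C).
S: inherits non-unit rules of {C, S} → Ca | Sha | Xb | a | b.
C: inherits non-unit rules of {C} → Sha | a.
X: inherits non-unit rules of {X} → b | ha.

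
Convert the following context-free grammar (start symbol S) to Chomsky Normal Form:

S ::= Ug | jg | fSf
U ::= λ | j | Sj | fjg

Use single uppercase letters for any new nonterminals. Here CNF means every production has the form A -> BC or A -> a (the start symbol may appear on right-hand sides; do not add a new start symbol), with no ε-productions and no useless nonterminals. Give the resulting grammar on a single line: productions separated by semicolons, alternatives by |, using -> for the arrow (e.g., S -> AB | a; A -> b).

Nullable: {U}; after ε-elimination: S -> g | Ug | jg | fSf; U -> j | Sj | fjg.
No unit productions to eliminate.
TERM: introduce B -> f, A -> g, C -> j and substitute in every rule of length ≥2.
BIN: S -> BSB becomes S -> BD, D -> SB; U -> BCA becomes U -> BE, E -> CA.

S -> g | BD | CA | UA; A -> g; B -> f; C -> j; D -> SB; E -> CA; U -> j | BE | SC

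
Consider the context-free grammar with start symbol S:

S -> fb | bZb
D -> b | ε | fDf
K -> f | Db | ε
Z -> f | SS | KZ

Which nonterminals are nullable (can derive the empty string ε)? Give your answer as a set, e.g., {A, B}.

{D, K}

Directly nullable (have an ε-rule): {D, K}.
Not nullable: S, Z — each has a terminal in every rule's right-hand side or depends on a non-nullable symbol.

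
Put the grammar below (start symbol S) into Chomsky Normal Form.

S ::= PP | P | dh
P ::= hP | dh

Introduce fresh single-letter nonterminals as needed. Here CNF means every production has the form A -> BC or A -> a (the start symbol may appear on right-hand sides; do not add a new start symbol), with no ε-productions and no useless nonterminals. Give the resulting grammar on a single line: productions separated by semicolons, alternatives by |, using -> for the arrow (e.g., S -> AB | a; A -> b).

S -> AB | BP | PP; A -> d; B -> h; P -> AB | BP

No ε-productions.
After unit-elimination: S -> PP | dh | hP; P -> dh | hP.
TERM: introduce A -> d, B -> h and substitute in every rule of length ≥2.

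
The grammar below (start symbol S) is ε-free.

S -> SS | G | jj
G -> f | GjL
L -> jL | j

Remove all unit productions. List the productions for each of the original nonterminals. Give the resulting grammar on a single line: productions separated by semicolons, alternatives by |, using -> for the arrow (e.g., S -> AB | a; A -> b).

Unit productions: S->G.
Unit pairs (A ⇒* B via units): (S,G).
S: inherits non-unit rules of {G, S} → GjL | SS | f | jj.
G: inherits non-unit rules of {G} → GjL | f.
L: inherits non-unit rules of {L} → j | jL.

S -> f | SS | jj | GjL; G -> f | GjL; L -> j | jL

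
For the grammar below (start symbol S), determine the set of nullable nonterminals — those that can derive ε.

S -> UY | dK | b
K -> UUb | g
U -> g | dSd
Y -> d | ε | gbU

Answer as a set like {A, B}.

{Y}

Directly nullable (have an ε-rule): {Y}.
Not nullable: K, S, U — each has a terminal in every rule's right-hand side or depends on a non-nullable symbol.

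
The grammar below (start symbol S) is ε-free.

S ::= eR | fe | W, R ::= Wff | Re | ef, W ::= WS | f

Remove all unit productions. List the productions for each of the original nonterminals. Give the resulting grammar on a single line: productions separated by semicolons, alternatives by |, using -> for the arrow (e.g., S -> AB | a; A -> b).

Unit productions: S->W.
Unit pairs (A ⇒* B via units): (S,W).
S: inherits non-unit rules of {S, W} → WS | eR | f | fe.
R: inherits non-unit rules of {R} → Re | Wff | ef.
W: inherits non-unit rules of {W} → WS | f.

S -> f | WS | eR | fe; R -> Re | ef | Wff; W -> f | WS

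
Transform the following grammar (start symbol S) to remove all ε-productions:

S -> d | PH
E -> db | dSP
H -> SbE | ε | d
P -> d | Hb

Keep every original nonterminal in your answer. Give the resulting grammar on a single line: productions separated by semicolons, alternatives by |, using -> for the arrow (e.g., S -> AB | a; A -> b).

Nullable set: {H}.
S -> PH: H nullable, giving P | PH.
Drop H -> ε.
P -> Hb: H nullable, giving Hb | b.
Unchanged (no nullable symbols): S -> d; E -> dSP; E -> db; H -> SbE; H -> d; P -> d.

S -> P | d | PH; E -> db | dSP; H -> d | SbE; P -> b | d | Hb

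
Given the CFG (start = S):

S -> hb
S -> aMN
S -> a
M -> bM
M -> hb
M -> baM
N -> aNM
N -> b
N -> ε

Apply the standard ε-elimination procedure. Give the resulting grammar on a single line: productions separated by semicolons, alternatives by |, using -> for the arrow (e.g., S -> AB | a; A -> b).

Nullable set: {N}.
S -> aMN: N nullable, giving aM | aMN.
Drop N -> ε.
N -> aNM: N nullable, giving aM | aNM.
Unchanged (no nullable symbols): S -> a; S -> hb; M -> bM; M -> baM; M -> hb; N -> b.

S -> a | aM | hb | aMN; M -> bM | hb | baM; N -> b | aM | aNM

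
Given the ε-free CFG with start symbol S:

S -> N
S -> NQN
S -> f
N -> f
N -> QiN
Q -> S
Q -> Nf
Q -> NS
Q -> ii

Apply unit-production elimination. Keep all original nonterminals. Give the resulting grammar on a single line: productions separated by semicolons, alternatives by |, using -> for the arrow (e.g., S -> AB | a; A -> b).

S -> f | NQN | QiN; N -> f | QiN; Q -> f | NS | Nf | ii | NQN | QiN

Unit productions: Q->S, S->N.
Unit pairs (A ⇒* B via units): (Q,N), (Q,S), (S,N).
S: inherits non-unit rules of {N, S} → NQN | QiN | f.
N: inherits non-unit rules of {N} → QiN | f.
Q: inherits non-unit rules of {N, Q, S} → NQN | NS | Nf | QiN | f | ii.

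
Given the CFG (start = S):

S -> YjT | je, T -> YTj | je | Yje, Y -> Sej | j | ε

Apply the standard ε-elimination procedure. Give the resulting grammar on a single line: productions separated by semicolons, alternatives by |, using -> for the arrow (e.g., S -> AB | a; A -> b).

Nullable set: {Y}.
S -> YjT: Y nullable, giving YjT | jT.
T -> YTj: Y nullable, giving Tj | YTj.
T -> Yje: Y nullable, giving Yje | je.
Drop Y -> ε.
Unchanged (no nullable symbols): S -> je; T -> je; Y -> Sej; Y -> j.

S -> jT | je | YjT; T -> Tj | je | YTj | Yje; Y -> j | Sej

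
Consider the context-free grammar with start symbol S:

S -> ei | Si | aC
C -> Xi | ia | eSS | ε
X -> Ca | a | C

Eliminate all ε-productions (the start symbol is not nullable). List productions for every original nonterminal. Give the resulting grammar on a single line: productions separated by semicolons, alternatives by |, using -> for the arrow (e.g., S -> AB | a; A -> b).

S -> a | Si | aC | ei; C -> i | Xi | ia | eSS; X -> C | a | Ca

Nullable set: {C, X}.
S -> aC: C nullable, giving a | aC.
Drop C -> ε.
C -> Xi: X nullable, giving Xi | i.
X -> C: C nullable, giving C.
X -> Ca: C nullable, giving Ca | a.
Unchanged (no nullable symbols): S -> Si; S -> ei; C -> eSS; C -> ia; X -> a.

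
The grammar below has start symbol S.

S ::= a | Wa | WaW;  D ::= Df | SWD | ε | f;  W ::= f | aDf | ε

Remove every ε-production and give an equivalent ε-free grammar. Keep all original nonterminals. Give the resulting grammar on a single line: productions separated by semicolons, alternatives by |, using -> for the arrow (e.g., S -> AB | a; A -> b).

Nullable set: {D, W}.
S -> Wa: W nullable, giving Wa | a.
S -> WaW: W, W nullable, giving Wa | WaW | a | aW.
Drop D -> ε.
D -> Df: D nullable, giving Df | f.
D -> SWD: W, D nullable, giving S | SD | SW | SWD.
Drop W -> ε.
W -> aDf: D nullable, giving aDf | af.
Unchanged (no nullable symbols): S -> a; D -> f; W -> f.

S -> a | Wa | aW | WaW; D -> S | f | Df | SD | SW | SWD; W -> f | af | aDf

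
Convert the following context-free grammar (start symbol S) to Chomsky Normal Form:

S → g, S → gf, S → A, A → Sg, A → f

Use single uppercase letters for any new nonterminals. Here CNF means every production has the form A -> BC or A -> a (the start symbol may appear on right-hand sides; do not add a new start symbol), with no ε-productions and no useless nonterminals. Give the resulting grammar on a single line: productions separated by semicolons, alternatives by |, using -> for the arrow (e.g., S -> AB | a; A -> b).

S -> f | g | BC | SB; B -> g; C -> f

No ε-productions.
After unit-elimination: S -> f | g | Sg | gf; A -> f | Sg.
TERM: introduce C -> f, B -> g and substitute in every rule of length ≥2.
Drop unreachable/unproductive: A.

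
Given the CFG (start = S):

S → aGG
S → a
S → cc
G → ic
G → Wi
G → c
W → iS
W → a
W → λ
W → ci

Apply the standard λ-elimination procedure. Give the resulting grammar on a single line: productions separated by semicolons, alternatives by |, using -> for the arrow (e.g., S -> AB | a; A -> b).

Nullable set: {W}.
G -> Wi: W nullable, giving Wi | i.
Drop W -> λ.
Unchanged (no nullable symbols): S -> a; S -> aGG; S -> cc; G -> c; G -> ic; W -> a; W -> ci; W -> iS.

S -> a | cc | aGG; G -> c | i | Wi | ic; W -> a | ci | iS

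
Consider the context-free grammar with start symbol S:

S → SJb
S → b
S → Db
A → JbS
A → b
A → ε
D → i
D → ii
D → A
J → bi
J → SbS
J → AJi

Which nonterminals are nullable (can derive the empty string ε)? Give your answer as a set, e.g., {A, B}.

Directly nullable (have an ε-rule): {A}.
D is nullable via D -> A (every symbol on the right is already known nullable).
Not nullable: J, S — each has a terminal in every rule's right-hand side or depends on a non-nullable symbol.

{A, D}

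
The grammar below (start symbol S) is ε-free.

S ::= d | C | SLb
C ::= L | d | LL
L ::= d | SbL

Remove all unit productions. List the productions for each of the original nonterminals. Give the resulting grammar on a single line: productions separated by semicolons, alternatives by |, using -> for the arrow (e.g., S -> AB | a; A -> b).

S -> d | LL | SLb | SbL; C -> d | LL | SbL; L -> d | SbL

Unit productions: C->L, S->C.
Unit pairs (A ⇒* B via units): (C,L), (S,C), (S,L).
S: inherits non-unit rules of {C, L, S} → LL | SLb | SbL | d.
C: inherits non-unit rules of {C, L} → LL | SbL | d.
L: inherits non-unit rules of {L} → SbL | d.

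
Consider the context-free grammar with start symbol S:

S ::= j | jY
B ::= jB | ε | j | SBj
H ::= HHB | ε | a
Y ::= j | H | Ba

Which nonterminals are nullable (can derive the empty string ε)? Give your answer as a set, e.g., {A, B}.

Directly nullable (have an ε-rule): {B, H}.
Y is nullable via Y -> H (every symbol on the right is already known nullable).
Not nullable: S — each has a terminal in every rule's right-hand side or depends on a non-nullable symbol.

{B, H, Y}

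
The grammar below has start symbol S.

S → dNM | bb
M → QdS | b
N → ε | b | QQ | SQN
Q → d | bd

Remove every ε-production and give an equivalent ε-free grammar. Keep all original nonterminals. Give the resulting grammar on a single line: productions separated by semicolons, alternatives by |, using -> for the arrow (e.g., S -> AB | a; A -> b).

Nullable set: {N}.
S -> dNM: N nullable, giving dM | dNM.
Drop N -> ε.
N -> SQN: N nullable, giving SQ | SQN.
Unchanged (no nullable symbols): S -> bb; M -> QdS; M -> b; N -> QQ; N -> b; Q -> bd; Q -> d.

S -> bb | dM | dNM; M -> b | QdS; N -> b | QQ | SQ | SQN; Q -> d | bd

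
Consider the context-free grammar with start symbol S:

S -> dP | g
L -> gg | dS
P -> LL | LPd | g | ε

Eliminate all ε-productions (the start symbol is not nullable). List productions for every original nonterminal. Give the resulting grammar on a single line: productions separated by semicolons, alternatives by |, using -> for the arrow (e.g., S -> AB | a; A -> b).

S -> d | g | dP; L -> dS | gg; P -> g | LL | Ld | LPd

Nullable set: {P}.
S -> dP: P nullable, giving d | dP.
Drop P -> ε.
P -> LPd: P nullable, giving LPd | Ld.
Unchanged (no nullable symbols): S -> g; L -> dS; L -> gg; P -> LL; P -> g.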